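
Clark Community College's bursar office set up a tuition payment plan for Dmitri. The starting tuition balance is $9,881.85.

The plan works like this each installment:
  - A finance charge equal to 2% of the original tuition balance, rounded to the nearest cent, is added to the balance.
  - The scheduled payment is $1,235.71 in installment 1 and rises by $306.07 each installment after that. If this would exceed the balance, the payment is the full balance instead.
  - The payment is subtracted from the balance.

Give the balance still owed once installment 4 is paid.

Installment 1: opening $9,881.85; interest $197.64 → $10,079.49; payment $1,235.71; balance $8,843.78
Installment 2: opening $8,843.78; interest $197.64 → $9,041.42; payment $1,541.78; balance $7,499.64
Installment 3: opening $7,499.64; interest $197.64 → $7,697.28; payment $1,847.85; balance $5,849.43
Installment 4: opening $5,849.43; interest $197.64 → $6,047.07; payment $2,153.92; balance $3,893.15

$3,893.15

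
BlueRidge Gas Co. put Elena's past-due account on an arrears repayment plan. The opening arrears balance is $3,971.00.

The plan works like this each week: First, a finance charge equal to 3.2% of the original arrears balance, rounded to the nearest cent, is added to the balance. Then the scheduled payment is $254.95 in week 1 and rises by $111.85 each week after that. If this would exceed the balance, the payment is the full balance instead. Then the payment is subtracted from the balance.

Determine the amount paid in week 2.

$366.80

# | Opening | Interest | Payment | End bal
1 | $3,971.00 | $127.07 | $254.95 | $3,843.12
2 | $3,843.12 | $127.07 | $366.80 | $3,603.39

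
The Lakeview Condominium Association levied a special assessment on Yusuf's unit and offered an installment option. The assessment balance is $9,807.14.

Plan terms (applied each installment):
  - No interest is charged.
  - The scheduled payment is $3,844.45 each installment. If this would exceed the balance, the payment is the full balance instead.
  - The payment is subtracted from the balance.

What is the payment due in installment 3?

# | Opening | Payment | End bal
1 | $9,807.14 | $3,844.45 | $5,962.69
2 | $5,962.69 | $3,844.45 | $2,118.24
3 | $2,118.24 | $2,118.24 | $0.00

$2,118.24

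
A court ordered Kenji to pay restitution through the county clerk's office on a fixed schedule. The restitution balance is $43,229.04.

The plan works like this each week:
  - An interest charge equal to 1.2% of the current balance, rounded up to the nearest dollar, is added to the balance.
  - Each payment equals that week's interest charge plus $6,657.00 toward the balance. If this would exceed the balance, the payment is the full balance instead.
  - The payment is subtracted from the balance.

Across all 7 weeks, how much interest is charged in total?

# | Opening | Interest | Payment | End bal
1 | $43,229.04 | $519.00 | $7,176.00 | $36,572.04
2 | $36,572.04 | $439.00 | $7,096.00 | $29,915.04
3 | $29,915.04 | $359.00 | $7,016.00 | $23,258.04
4 | $23,258.04 | $280.00 | $6,937.00 | $16,601.04
5 | $16,601.04 | $200.00 | $6,857.00 | $9,944.04
6 | $9,944.04 | $120.00 | $6,777.00 | $3,287.04
7 | $3,287.04 | $40.00 | $3,327.04 | $0.00
Total interest: $519.00 + $439.00 + $359.00 + $280.00 + $200.00 + $120.00 + $40.00 = $1,957.00

$1,957.00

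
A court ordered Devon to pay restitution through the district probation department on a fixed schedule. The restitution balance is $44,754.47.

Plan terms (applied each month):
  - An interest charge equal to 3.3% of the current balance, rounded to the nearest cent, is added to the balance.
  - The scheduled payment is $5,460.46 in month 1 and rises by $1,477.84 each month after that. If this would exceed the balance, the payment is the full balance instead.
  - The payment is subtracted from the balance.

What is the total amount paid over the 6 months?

# | Opening | Interest | Payment | End bal
1 | $44,754.47 | $1,476.90 | $5,460.46 | $40,770.91
2 | $40,770.91 | $1,345.44 | $6,938.30 | $35,178.05
3 | $35,178.05 | $1,160.88 | $8,416.14 | $27,922.79
4 | $27,922.79 | $921.45 | $9,893.98 | $18,950.26
5 | $18,950.26 | $625.36 | $11,371.82 | $8,203.80
6 | $8,203.80 | $270.73 | $8,474.53 | $0.00
Total paid: $50,555.23

$50,555.23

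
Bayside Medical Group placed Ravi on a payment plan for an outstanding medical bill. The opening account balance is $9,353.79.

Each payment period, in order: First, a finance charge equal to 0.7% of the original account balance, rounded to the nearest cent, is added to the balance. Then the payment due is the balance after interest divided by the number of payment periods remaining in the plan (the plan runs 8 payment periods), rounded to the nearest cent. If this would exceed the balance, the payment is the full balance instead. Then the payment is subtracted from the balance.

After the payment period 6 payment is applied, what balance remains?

Payment period 1: opening $9,353.79; interest $65.48 → $9,419.27; payment $1,177.41; balance $8,241.86
Payment period 2: opening $8,241.86; interest $65.48 → $8,307.34; payment $1,186.76; balance $7,120.58
Payment period 3: opening $7,120.58; interest $65.48 → $7,186.06; payment $1,197.68; balance $5,988.38
Payment period 4: opening $5,988.38; interest $65.48 → $6,053.86; payment $1,210.77; balance $4,843.09
Payment period 5: opening $4,843.09; interest $65.48 → $4,908.57; payment $1,227.14; balance $3,681.43
Payment period 6: opening $3,681.43; interest $65.48 → $3,746.91; payment $1,248.97; balance $2,497.94

$2,497.94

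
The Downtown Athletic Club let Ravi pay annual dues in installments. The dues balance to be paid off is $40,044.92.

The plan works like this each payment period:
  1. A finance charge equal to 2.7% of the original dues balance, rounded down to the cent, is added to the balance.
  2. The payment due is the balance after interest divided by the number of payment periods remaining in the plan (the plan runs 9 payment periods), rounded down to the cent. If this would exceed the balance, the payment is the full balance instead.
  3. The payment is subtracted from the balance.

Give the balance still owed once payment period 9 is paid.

$0.00

Payment period 1: $40,044.92 +$1,081.21 interest = $41,126.13; pay $4,569.57 → $36,556.56
Payment period 2: $36,556.56 +$1,081.21 interest = $37,637.77; pay $4,704.72 → $32,933.05
Payment period 3: $32,933.05 +$1,081.21 interest = $34,014.26; pay $4,859.18 → $29,155.08
Payment period 4: $29,155.08 +$1,081.21 interest = $30,236.29; pay $5,039.38 → $25,196.91
Payment period 5: $25,196.91 +$1,081.21 interest = $26,278.12; pay $5,255.62 → $21,022.50
Payment period 6: $21,022.50 +$1,081.21 interest = $22,103.71; pay $5,525.92 → $16,577.79
Payment period 7: $16,577.79 +$1,081.21 interest = $17,659.00; pay $5,886.33 → $11,772.67
Payment period 8: $11,772.67 +$1,081.21 interest = $12,853.88; pay $6,426.94 → $6,426.94
Payment period 9: $6,426.94 +$1,081.21 interest = $7,508.15; pay $7,508.15 → $0.00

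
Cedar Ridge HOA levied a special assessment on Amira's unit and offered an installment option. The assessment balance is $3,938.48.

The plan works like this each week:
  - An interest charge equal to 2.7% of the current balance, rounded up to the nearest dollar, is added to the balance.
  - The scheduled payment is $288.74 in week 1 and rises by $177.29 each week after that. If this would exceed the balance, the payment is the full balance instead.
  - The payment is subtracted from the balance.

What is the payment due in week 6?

Week 1: opening $3,938.48; interest $107.00 → $4,045.48; payment $288.74; balance $3,756.74
Week 2: opening $3,756.74; interest $102.00 → $3,858.74; payment $466.03; balance $3,392.71
Week 3: opening $3,392.71; interest $92.00 → $3,484.71; payment $643.32; balance $2,841.39
Week 4: opening $2,841.39; interest $77.00 → $2,918.39; payment $820.61; balance $2,097.78
Week 5: opening $2,097.78; interest $57.00 → $2,154.78; payment $997.90; balance $1,156.88
Week 6: opening $1,156.88; interest $32.00 → $1,188.88; payment $1,175.19; balance $13.69

$1,175.19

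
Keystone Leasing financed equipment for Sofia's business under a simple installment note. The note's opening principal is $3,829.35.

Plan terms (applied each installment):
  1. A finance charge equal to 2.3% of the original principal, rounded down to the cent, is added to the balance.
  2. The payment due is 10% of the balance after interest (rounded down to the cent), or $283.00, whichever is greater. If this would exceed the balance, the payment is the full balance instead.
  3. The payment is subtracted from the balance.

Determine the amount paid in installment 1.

$391.74

Installment 1: opening $3,829.35; interest $88.07 → $3,917.42; payment $391.74; balance $3,525.68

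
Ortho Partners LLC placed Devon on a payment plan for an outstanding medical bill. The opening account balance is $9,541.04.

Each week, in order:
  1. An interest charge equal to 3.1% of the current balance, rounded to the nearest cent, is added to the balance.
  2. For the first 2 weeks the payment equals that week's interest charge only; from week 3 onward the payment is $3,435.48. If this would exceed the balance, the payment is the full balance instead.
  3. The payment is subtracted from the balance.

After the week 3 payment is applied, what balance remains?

Week 1: opening $9,541.04; interest $295.77 → $9,836.81; payment $295.77; balance $9,541.04
Week 2: opening $9,541.04; interest $295.77 → $9,836.81; payment $295.77; balance $9,541.04
Week 3: opening $9,541.04; interest $295.77 → $9,836.81; payment $3,435.48; balance $6,401.33

$6,401.33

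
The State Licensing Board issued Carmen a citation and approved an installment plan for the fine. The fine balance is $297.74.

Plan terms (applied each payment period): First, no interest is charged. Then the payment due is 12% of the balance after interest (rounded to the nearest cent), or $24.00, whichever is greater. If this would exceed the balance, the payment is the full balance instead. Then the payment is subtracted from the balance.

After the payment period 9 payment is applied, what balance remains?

Payment period 1: $297.74 − $35.73 → $262.01
Payment period 2: $262.01 − $31.44 → $230.57
Payment period 3: $230.57 − $27.67 → $202.90
Payment period 4: $202.90 − $24.35 → $178.55
Payment period 5: $178.55 − $24.00 → $154.55
Payment period 6: $154.55 − $24.00 → $130.55
Payment period 7: $130.55 − $24.00 → $106.55
Payment period 8: $106.55 − $24.00 → $82.55
Payment period 9: $82.55 − $24.00 → $58.55

$58.55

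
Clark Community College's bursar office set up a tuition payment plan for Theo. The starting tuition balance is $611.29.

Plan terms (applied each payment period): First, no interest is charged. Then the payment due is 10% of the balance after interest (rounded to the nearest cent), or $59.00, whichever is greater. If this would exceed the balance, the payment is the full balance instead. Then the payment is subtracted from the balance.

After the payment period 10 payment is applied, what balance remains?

Payment period 1: opening $611.29; payment $61.13; balance $550.16
Payment period 2: opening $550.16; payment $59.00; balance $491.16
Payment period 3: opening $491.16; payment $59.00; balance $432.16
Payment period 4: opening $432.16; payment $59.00; balance $373.16
Payment period 5: opening $373.16; payment $59.00; balance $314.16
Payment period 6: opening $314.16; payment $59.00; balance $255.16
Payment period 7: opening $255.16; payment $59.00; balance $196.16
Payment period 8: opening $196.16; payment $59.00; balance $137.16
Payment period 9: opening $137.16; payment $59.00; balance $78.16
Payment period 10: opening $78.16; payment $59.00; balance $19.16

$19.16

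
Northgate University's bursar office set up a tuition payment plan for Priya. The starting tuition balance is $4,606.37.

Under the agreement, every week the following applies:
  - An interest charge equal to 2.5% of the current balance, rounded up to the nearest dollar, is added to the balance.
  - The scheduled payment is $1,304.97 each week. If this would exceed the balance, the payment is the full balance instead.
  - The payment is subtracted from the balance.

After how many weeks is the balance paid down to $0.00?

4

Week 1: $4,606.37 +$116.00 interest = $4,722.37; pay $1,304.97 → $3,417.40
Week 2: $3,417.40 +$86.00 interest = $3,503.40; pay $1,304.97 → $2,198.43
Week 3: $2,198.43 +$55.00 interest = $2,253.43; pay $1,304.97 → $948.46
Week 4: $948.46 +$24.00 interest = $972.46; pay $972.46 → $0.00
Balance reaches $0.00 in week 4.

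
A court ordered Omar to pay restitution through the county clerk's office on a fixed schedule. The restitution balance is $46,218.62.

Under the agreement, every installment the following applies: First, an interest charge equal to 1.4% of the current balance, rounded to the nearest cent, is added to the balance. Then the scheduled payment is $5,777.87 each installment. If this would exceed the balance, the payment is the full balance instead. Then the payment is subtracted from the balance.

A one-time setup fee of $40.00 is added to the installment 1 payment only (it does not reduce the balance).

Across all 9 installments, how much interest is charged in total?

$3,151.35

Installment 1: $46,218.62 +$647.06 interest = $46,865.68; pay $5,777.87 (+ $40.00 fee) → $41,087.81
Installment 2: $41,087.81 +$575.23 interest = $41,663.04; pay $5,777.87 → $35,885.17
Installment 3: $35,885.17 +$502.39 interest = $36,387.56; pay $5,777.87 → $30,609.69
Installment 4: $30,609.69 +$428.54 interest = $31,038.23; pay $5,777.87 → $25,260.36
Installment 5: $25,260.36 +$353.65 interest = $25,614.01; pay $5,777.87 → $19,836.14
Installment 6: $19,836.14 +$277.71 interest = $20,113.85; pay $5,777.87 → $14,335.98
Installment 7: $14,335.98 +$200.70 interest = $14,536.68; pay $5,777.87 → $8,758.81
Installment 8: $8,758.81 +$122.62 interest = $8,881.43; pay $5,777.87 → $3,103.56
Installment 9: $3,103.56 +$43.45 interest = $3,147.01; pay $3,147.01 → $0.00
Total interest: $647.06 + $575.23 + $502.39 + $428.54 + $353.65 + $277.71 + $200.70 + $122.62 + $43.45 = $3,151.35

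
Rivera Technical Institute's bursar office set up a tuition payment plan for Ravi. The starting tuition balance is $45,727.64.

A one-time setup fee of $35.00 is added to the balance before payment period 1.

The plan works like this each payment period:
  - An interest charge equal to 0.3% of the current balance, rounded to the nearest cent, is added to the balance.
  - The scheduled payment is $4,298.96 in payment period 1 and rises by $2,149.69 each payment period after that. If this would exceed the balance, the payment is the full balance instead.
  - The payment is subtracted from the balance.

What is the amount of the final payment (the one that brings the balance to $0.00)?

$3,277.36

# | Opening | Interest | Payment | End bal
1 | $45,762.64 | $137.29 | $4,298.96 | $41,600.97
2 | $41,600.97 | $124.80 | $6,448.65 | $35,277.12
3 | $35,277.12 | $105.83 | $8,598.34 | $26,784.61
4 | $26,784.61 | $80.35 | $10,748.03 | $16,116.93
5 | $16,116.93 | $48.35 | $12,897.72 | $3,267.56
6 | $3,267.56 | $9.80 | $3,277.36 | $0.00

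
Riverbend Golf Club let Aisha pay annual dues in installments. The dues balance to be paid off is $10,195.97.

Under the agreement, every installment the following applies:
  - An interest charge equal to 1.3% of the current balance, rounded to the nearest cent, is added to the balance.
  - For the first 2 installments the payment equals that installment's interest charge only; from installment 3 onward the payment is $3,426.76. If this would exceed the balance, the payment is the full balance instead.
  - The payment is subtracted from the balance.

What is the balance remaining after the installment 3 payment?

Installment 1: opening $10,195.97; interest $132.55 → $10,328.52; payment $132.55; balance $10,195.97
Installment 2: opening $10,195.97; interest $132.55 → $10,328.52; payment $132.55; balance $10,195.97
Installment 3: opening $10,195.97; interest $132.55 → $10,328.52; payment $3,426.76; balance $6,901.76

$6,901.76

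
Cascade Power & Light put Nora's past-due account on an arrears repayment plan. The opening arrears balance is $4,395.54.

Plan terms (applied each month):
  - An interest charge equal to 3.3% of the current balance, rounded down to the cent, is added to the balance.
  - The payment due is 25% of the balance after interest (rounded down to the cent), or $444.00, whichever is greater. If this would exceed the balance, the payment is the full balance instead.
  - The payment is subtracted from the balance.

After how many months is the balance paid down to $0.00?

8

Month 1: opening $4,395.54; interest $145.05 → $4,540.59; payment $1,135.14; balance $3,405.45
Month 2: opening $3,405.45; interest $112.37 → $3,517.82; payment $879.45; balance $2,638.37
Month 3: opening $2,638.37; interest $87.06 → $2,725.43; payment $681.35; balance $2,044.08
Month 4: opening $2,044.08; interest $67.45 → $2,111.53; payment $527.88; balance $1,583.65
Month 5: opening $1,583.65; interest $52.26 → $1,635.91; payment $444.00; balance $1,191.91
Month 6: opening $1,191.91; interest $39.33 → $1,231.24; payment $444.00; balance $787.24
Month 7: opening $787.24; interest $25.97 → $813.21; payment $444.00; balance $369.21
Month 8: opening $369.21; interest $12.18 → $381.39; payment $381.39; balance $0.00
Balance reaches $0.00 in month 8.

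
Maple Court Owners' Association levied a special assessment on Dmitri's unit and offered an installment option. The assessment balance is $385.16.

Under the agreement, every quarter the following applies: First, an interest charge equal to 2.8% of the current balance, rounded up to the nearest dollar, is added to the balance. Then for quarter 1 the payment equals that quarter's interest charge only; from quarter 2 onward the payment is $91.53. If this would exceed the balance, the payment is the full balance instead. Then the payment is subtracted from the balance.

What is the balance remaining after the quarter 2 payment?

Quarter 1: $385.16 +$11.00 interest = $396.16; pay $11.00 → $385.16
Quarter 2: $385.16 +$11.00 interest = $396.16; pay $91.53 → $304.63

$304.63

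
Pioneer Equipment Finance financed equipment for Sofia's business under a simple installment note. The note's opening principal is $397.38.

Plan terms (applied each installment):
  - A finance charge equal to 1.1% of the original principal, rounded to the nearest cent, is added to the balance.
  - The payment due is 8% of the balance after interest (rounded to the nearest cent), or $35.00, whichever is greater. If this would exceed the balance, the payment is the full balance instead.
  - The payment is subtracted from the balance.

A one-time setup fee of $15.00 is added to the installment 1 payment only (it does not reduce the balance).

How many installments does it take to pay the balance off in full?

Installment 1: opening $397.38; interest $4.37 → $401.75; payment $35.00 (+ $15.00 fee); balance $366.75
Installment 2: opening $366.75; interest $4.37 → $371.12; payment $35.00; balance $336.12
Installment 3: opening $336.12; interest $4.37 → $340.49; payment $35.00; balance $305.49
Installment 4: opening $305.49; interest $4.37 → $309.86; payment $35.00; balance $274.86
Installment 5: opening $274.86; interest $4.37 → $279.23; payment $35.00; balance $244.23
Installment 6: opening $244.23; interest $4.37 → $248.60; payment $35.00; balance $213.60
Installment 7: opening $213.60; interest $4.37 → $217.97; payment $35.00; balance $182.97
Installment 8: opening $182.97; interest $4.37 → $187.34; payment $35.00; balance $152.34
Installment 9: opening $152.34; interest $4.37 → $156.71; payment $35.00; balance $121.71
Installment 10: opening $121.71; interest $4.37 → $126.08; payment $35.00; balance $91.08
Installment 11: opening $91.08; interest $4.37 → $95.45; payment $35.00; balance $60.45
Installment 12: opening $60.45; interest $4.37 → $64.82; payment $35.00; balance $29.82
Installment 13: opening $29.82; interest $4.37 → $34.19; payment $34.19; balance $0.00
Balance reaches $0.00 in installment 13.

13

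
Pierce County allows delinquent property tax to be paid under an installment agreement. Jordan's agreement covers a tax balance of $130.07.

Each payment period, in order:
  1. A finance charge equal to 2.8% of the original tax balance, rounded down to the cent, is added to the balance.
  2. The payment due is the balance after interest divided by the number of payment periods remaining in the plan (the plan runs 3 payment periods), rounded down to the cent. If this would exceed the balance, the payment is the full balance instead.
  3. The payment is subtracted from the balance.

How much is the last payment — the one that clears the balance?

$50.03

Payment period 1: opening $130.07; interest $3.64 → $133.71; payment $44.57; balance $89.14
Payment period 2: opening $89.14; interest $3.64 → $92.78; payment $46.39; balance $46.39
Payment period 3: opening $46.39; interest $3.64 → $50.03; payment $50.03; balance $0.00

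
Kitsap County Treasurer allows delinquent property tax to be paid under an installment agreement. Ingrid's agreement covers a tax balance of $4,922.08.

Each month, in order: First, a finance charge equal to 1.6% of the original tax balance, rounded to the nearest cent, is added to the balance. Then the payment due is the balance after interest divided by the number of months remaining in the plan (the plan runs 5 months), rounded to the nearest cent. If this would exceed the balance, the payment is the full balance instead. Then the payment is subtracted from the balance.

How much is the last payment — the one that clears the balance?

Month 1: $4,922.08 +$78.75 interest = $5,000.83; pay $1,000.17 → $4,000.66
Month 2: $4,000.66 +$78.75 interest = $4,079.41; pay $1,019.85 → $3,059.56
Month 3: $3,059.56 +$78.75 interest = $3,138.31; pay $1,046.10 → $2,092.21
Month 4: $2,092.21 +$78.75 interest = $2,170.96; pay $1,085.48 → $1,085.48
Month 5: $1,085.48 +$78.75 interest = $1,164.23; pay $1,164.23 → $0.00

$1,164.23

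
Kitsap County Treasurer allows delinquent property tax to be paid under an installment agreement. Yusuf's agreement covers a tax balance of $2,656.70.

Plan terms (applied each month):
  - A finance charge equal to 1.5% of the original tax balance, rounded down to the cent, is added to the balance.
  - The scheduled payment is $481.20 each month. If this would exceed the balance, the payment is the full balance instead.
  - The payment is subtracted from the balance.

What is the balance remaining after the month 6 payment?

$8.60

# | Opening | Interest | Payment | End bal
1 | $2,656.70 | $39.85 | $481.20 | $2,215.35
2 | $2,215.35 | $39.85 | $481.20 | $1,774.00
3 | $1,774.00 | $39.85 | $481.20 | $1,332.65
4 | $1,332.65 | $39.85 | $481.20 | $891.30
5 | $891.30 | $39.85 | $481.20 | $449.95
6 | $449.95 | $39.85 | $481.20 | $8.60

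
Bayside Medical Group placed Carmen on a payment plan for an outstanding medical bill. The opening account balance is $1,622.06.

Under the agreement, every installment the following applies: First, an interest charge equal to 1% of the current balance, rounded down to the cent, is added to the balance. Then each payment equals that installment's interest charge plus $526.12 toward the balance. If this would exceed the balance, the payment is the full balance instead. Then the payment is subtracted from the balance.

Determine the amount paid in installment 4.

Installment 1: $1,622.06 +$16.22 interest = $1,638.28; pay $542.34 → $1,095.94
Installment 2: $1,095.94 +$10.95 interest = $1,106.89; pay $537.07 → $569.82
Installment 3: $569.82 +$5.69 interest = $575.51; pay $531.81 → $43.70
Installment 4: $43.70 +$0.43 interest = $44.13; pay $44.13 → $0.00

$44.13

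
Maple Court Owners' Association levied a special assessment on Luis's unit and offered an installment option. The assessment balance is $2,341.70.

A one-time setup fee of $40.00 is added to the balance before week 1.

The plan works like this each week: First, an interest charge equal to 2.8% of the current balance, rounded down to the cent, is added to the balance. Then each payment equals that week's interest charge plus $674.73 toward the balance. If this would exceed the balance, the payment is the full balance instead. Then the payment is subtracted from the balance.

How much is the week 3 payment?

Week 1: $2,381.70 +$66.68 interest = $2,448.38; pay $741.41 → $1,706.97
Week 2: $1,706.97 +$47.79 interest = $1,754.76; pay $722.52 → $1,032.24
Week 3: $1,032.24 +$28.90 interest = $1,061.14; pay $703.63 → $357.51

$703.63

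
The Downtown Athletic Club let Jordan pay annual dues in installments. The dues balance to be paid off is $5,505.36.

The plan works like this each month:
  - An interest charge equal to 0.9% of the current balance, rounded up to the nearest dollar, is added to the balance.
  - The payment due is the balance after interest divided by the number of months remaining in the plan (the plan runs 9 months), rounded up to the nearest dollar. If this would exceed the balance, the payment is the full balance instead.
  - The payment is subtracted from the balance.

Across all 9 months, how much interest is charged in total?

$258.00

Month 1: $5,505.36 +$50.00 interest = $5,555.36; pay $618.00 → $4,937.36
Month 2: $4,937.36 +$45.00 interest = $4,982.36; pay $623.00 → $4,359.36
Month 3: $4,359.36 +$40.00 interest = $4,399.36; pay $629.00 → $3,770.36
Month 4: $3,770.36 +$34.00 interest = $3,804.36; pay $635.00 → $3,169.36
Month 5: $3,169.36 +$29.00 interest = $3,198.36; pay $640.00 → $2,558.36
Month 6: $2,558.36 +$24.00 interest = $2,582.36; pay $646.00 → $1,936.36
Month 7: $1,936.36 +$18.00 interest = $1,954.36; pay $652.00 → $1,302.36
Month 8: $1,302.36 +$12.00 interest = $1,314.36; pay $658.00 → $656.36
Month 9: $656.36 +$6.00 interest = $662.36; pay $662.36 → $0.00
Total interest: $50.00 + $45.00 + $40.00 + $34.00 + $29.00 + $24.00 + $18.00 + $12.00 + $6.00 = $258.00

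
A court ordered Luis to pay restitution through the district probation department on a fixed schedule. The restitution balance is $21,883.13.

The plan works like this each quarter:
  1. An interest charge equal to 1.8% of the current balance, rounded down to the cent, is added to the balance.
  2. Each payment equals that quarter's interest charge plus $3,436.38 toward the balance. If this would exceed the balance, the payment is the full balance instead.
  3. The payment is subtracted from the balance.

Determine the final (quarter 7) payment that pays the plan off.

# | Opening | Interest | Payment | End bal
1 | $21,883.13 | $393.89 | $3,830.27 | $18,446.75
2 | $18,446.75 | $332.04 | $3,768.42 | $15,010.37
3 | $15,010.37 | $270.18 | $3,706.56 | $11,573.99
4 | $11,573.99 | $208.33 | $3,644.71 | $8,137.61
5 | $8,137.61 | $146.47 | $3,582.85 | $4,701.23
6 | $4,701.23 | $84.62 | $3,521.00 | $1,264.85
7 | $1,264.85 | $22.76 | $1,287.61 | $0.00

$1,287.61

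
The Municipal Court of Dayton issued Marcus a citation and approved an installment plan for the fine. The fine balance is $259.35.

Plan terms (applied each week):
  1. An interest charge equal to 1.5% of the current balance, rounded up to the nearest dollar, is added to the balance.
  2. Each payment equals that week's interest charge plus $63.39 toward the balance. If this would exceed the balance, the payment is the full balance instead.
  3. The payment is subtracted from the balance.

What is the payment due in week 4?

$65.39

Week 1: $259.35 +$4.00 interest = $263.35; pay $67.39 → $195.96
Week 2: $195.96 +$3.00 interest = $198.96; pay $66.39 → $132.57
Week 3: $132.57 +$2.00 interest = $134.57; pay $65.39 → $69.18
Week 4: $69.18 +$2.00 interest = $71.18; pay $65.39 → $5.79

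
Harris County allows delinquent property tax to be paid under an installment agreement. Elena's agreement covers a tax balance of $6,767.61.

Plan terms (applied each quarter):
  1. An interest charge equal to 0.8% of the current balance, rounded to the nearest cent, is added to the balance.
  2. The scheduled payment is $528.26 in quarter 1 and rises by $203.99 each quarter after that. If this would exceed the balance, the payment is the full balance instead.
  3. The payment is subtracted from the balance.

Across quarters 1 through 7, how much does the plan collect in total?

Quarter 1: $6,767.61 +$54.14 interest = $6,821.75; pay $528.26 → $6,293.49
Quarter 2: $6,293.49 +$50.35 interest = $6,343.84; pay $732.25 → $5,611.59
Quarter 3: $5,611.59 +$44.89 interest = $5,656.48; pay $936.24 → $4,720.24
Quarter 4: $4,720.24 +$37.76 interest = $4,758.00; pay $1,140.23 → $3,617.77
Quarter 5: $3,617.77 +$28.94 interest = $3,646.71; pay $1,344.22 → $2,302.49
Quarter 6: $2,302.49 +$18.42 interest = $2,320.91; pay $1,548.21 → $772.70
Quarter 7: $772.70 +$6.18 interest = $778.88; pay $778.88 → $0.00
Total paid: $7,008.29

$7,008.29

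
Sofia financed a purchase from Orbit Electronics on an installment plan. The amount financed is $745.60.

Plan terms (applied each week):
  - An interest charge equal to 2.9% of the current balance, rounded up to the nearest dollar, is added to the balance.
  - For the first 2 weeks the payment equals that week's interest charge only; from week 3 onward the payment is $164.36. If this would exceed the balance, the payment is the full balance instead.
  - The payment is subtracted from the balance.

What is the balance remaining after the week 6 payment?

Week 1: opening $745.60; interest $22.00 → $767.60; payment $22.00; balance $745.60
Week 2: opening $745.60; interest $22.00 → $767.60; payment $22.00; balance $745.60
Week 3: opening $745.60; interest $22.00 → $767.60; payment $164.36; balance $603.24
Week 4: opening $603.24; interest $18.00 → $621.24; payment $164.36; balance $456.88
Week 5: opening $456.88; interest $14.00 → $470.88; payment $164.36; balance $306.52
Week 6: opening $306.52; interest $9.00 → $315.52; payment $164.36; balance $151.16

$151.16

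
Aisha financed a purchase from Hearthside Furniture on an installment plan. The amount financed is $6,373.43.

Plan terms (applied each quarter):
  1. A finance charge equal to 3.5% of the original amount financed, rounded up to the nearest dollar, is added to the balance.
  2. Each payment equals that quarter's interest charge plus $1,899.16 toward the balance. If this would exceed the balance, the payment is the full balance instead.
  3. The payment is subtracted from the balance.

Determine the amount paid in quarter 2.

Quarter 1: opening $6,373.43; interest $224.00 → $6,597.43; payment $2,123.16; balance $4,474.27
Quarter 2: opening $4,474.27; interest $224.00 → $4,698.27; payment $2,123.16; balance $2,575.11

$2,123.16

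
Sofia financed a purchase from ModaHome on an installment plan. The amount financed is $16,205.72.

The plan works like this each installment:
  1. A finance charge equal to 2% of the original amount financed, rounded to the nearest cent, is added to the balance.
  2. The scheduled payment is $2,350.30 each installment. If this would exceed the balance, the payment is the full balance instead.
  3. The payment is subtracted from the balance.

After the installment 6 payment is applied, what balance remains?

# | Opening | Interest | Payment | End bal
1 | $16,205.72 | $324.11 | $2,350.30 | $14,179.53
2 | $14,179.53 | $324.11 | $2,350.30 | $12,153.34
3 | $12,153.34 | $324.11 | $2,350.30 | $10,127.15
4 | $10,127.15 | $324.11 | $2,350.30 | $8,100.96
5 | $8,100.96 | $324.11 | $2,350.30 | $6,074.77
6 | $6,074.77 | $324.11 | $2,350.30 | $4,048.58

$4,048.58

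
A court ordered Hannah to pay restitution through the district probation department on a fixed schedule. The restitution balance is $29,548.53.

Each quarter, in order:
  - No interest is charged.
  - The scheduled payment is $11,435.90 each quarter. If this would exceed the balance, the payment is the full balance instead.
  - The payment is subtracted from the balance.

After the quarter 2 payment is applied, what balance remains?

Quarter 1: $29,548.53 − $11,435.90 → $18,112.63
Quarter 2: $18,112.63 − $11,435.90 → $6,676.73

$6,676.73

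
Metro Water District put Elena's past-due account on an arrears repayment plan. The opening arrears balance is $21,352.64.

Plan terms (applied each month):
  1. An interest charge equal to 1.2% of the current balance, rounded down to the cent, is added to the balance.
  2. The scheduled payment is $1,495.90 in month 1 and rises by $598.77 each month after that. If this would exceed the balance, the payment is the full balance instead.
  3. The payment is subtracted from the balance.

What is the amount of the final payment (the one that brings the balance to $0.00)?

$4,616.04

# | Opening | Interest | Payment | End bal
1 | $21,352.64 | $256.23 | $1,495.90 | $20,112.97
2 | $20,112.97 | $241.35 | $2,094.67 | $18,259.65
3 | $18,259.65 | $219.11 | $2,693.44 | $15,785.32
4 | $15,785.32 | $189.42 | $3,292.21 | $12,682.53
5 | $12,682.53 | $152.19 | $3,890.98 | $8,943.74
6 | $8,943.74 | $107.32 | $4,489.75 | $4,561.31
7 | $4,561.31 | $54.73 | $4,616.04 | $0.00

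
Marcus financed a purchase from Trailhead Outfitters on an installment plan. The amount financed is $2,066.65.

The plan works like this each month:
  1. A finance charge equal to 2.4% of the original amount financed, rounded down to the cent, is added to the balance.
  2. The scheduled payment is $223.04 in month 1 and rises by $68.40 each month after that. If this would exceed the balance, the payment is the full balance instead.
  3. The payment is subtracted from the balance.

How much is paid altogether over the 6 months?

# | Opening | Interest | Payment | End bal
1 | $2,066.65 | $49.59 | $223.04 | $1,893.20
2 | $1,893.20 | $49.59 | $291.44 | $1,651.35
3 | $1,651.35 | $49.59 | $359.84 | $1,341.10
4 | $1,341.10 | $49.59 | $428.24 | $962.45
5 | $962.45 | $49.59 | $496.64 | $515.40
6 | $515.40 | $49.59 | $564.99 | $0.00
Total paid: $2,364.19

$2,364.19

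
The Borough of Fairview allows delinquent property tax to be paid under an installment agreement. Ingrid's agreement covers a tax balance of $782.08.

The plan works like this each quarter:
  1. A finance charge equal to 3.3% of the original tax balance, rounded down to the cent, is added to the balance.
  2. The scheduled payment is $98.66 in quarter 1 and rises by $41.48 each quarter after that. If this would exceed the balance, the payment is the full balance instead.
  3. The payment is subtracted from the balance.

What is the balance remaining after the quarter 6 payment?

# | Opening | Interest | Payment | End bal
1 | $782.08 | $25.80 | $98.66 | $709.22
2 | $709.22 | $25.80 | $140.14 | $594.88
3 | $594.88 | $25.80 | $181.62 | $439.06
4 | $439.06 | $25.80 | $223.10 | $241.76
5 | $241.76 | $25.80 | $264.58 | $2.98
6 | $2.98 | $25.80 | $28.78 | $0.00

$0.00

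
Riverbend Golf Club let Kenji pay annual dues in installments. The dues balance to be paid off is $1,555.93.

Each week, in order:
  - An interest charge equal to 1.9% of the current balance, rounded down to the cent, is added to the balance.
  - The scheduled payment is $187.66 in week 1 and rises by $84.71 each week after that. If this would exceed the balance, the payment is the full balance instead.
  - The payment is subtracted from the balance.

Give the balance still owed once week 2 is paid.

Week 1: opening $1,555.93; interest $29.56 → $1,585.49; payment $187.66; balance $1,397.83
Week 2: opening $1,397.83; interest $26.55 → $1,424.38; payment $272.37; balance $1,152.01

$1,152.01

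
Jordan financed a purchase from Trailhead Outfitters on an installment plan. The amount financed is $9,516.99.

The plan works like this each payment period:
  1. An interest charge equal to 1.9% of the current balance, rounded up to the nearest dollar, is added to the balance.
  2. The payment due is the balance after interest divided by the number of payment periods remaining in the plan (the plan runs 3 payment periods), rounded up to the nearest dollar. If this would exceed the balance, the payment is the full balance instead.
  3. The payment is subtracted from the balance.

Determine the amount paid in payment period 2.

$3,294.00

Payment period 1: opening $9,516.99; interest $181.00 → $9,697.99; payment $3,233.00; balance $6,464.99
Payment period 2: opening $6,464.99; interest $123.00 → $6,587.99; payment $3,294.00; balance $3,293.99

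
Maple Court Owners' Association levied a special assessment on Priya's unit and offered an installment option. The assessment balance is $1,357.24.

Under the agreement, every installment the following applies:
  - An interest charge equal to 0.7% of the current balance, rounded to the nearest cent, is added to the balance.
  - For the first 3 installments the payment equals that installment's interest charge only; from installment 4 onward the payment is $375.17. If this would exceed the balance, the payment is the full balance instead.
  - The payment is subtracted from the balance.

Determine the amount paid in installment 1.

$9.50

Installment 1: $1,357.24 +$9.50 interest = $1,366.74; pay $9.50 → $1,357.24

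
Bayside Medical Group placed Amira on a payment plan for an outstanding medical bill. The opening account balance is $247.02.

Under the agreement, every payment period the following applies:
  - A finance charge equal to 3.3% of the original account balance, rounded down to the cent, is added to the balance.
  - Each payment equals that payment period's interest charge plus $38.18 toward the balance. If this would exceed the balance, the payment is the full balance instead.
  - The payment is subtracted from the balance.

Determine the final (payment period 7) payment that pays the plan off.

$26.09

# | Opening | Interest | Payment | End bal
1 | $247.02 | $8.15 | $46.33 | $208.84
2 | $208.84 | $8.15 | $46.33 | $170.66
3 | $170.66 | $8.15 | $46.33 | $132.48
4 | $132.48 | $8.15 | $46.33 | $94.30
5 | $94.30 | $8.15 | $46.33 | $56.12
6 | $56.12 | $8.15 | $46.33 | $17.94
7 | $17.94 | $8.15 | $26.09 | $0.00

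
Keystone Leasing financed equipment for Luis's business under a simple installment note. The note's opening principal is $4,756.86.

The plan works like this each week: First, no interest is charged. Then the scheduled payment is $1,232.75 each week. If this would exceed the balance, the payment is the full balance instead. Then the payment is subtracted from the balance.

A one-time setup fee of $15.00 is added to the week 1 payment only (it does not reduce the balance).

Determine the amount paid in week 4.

Week 1: opening $4,756.86; payment $1,232.75 (+ $15.00 fee); balance $3,524.11
Week 2: opening $3,524.11; payment $1,232.75; balance $2,291.36
Week 3: opening $2,291.36; payment $1,232.75; balance $1,058.61
Week 4: opening $1,058.61; payment $1,058.61; balance $0.00

$1,058.61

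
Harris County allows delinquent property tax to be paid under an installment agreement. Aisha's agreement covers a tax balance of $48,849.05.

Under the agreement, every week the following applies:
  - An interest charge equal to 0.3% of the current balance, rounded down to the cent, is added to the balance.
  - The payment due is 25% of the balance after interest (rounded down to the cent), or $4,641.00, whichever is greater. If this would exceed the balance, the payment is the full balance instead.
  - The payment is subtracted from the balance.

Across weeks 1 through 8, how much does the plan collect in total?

$49,355.96

Week 1: $48,849.05 +$146.54 interest = $48,995.59; pay $12,248.89 → $36,746.70
Week 2: $36,746.70 +$110.24 interest = $36,856.94; pay $9,214.23 → $27,642.71
Week 3: $27,642.71 +$82.92 interest = $27,725.63; pay $6,931.40 → $20,794.23
Week 4: $20,794.23 +$62.38 interest = $20,856.61; pay $5,214.15 → $15,642.46
Week 5: $15,642.46 +$46.92 interest = $15,689.38; pay $4,641.00 → $11,048.38
Week 6: $11,048.38 +$33.14 interest = $11,081.52; pay $4,641.00 → $6,440.52
Week 7: $6,440.52 +$19.32 interest = $6,459.84; pay $4,641.00 → $1,818.84
Week 8: $1,818.84 +$5.45 interest = $1,824.29; pay $1,824.29 → $0.00
Total paid: $49,355.96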